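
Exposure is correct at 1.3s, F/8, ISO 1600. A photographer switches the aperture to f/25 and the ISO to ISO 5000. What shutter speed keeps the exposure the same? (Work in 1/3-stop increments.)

Aperture: f/8 → f/9 → f/10 → f/11 → f/13 → f/14 → f/16 → f/18 → f/20 → f/22 → f/25 — 3 1/3 stops smaller aperture (darker).
ISO: 1600 → 2000 → 2500 → 3200 → 4000 → 5000 — 1 2/3 stops higher (brighter).
Net change so far: 1 2/3 stops darker. Offset with the shutter speed: 1.3 → 1.6 → 2 → 2.5 → 3.2 → 4.

4 s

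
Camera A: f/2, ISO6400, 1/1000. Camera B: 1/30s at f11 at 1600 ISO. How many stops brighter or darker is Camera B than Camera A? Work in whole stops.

2 stops darker

Aperture: f/2 → f/2.8 → f/4 → f/5.6 → f/8 → f/11 — 5 stops smaller aperture (darker).
Shutter speed: 1/1000 → 1/500 → 1/250 → 1/125 → 1/60 → 1/30 — 5 stops slower (brighter).
ISO: 6400 → 3200 → 1600 — 2 stops lower (darker).
Net: −5 +5 −2 = −2 stops.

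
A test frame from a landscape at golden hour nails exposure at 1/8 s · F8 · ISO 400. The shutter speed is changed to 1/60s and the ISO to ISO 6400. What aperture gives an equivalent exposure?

f/11

Shutter speed: 1/8 → 1/15 → 1/30 → 1/60 — 3 stops shorter (darker).
ISO: 400 → 800 → 1600 → 3200 → 6400 — 4 stops higher (brighter).
Net change so far: 1 stop brighter. Offset with the aperture: f/8 → f/11.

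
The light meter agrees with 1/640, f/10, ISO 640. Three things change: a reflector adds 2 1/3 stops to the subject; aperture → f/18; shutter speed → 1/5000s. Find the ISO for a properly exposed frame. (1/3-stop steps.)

Scene light: 2 1/3 stops brighter.
Aperture: f/10 → f/11 → f/13 → f/14 → f/16 → f/18 — 1 2/3 stops stopped down (darker).
Shutter speed: 1/640 → 1/800 → 1/1000 → 1/1250 → 1/1600 → 1/2000 → 1/2500 → 1/3200 → 1/4000 → 1/5000 — 3 stops faster (darker).
Net so far: 2 1/3 stops darker. ISO: 640 → 800 → 1000 → 1250 → 1600 → 2000 → 2500 → 3200.

ISO 3200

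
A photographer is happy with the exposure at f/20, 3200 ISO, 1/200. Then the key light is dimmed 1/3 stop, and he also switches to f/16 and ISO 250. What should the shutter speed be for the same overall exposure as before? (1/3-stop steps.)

1/20s

Scene light: 1/3 stop darker.
Aperture: f/20 → f/18 → f/16 — 2/3 stop wider (brighter).
ISO: 3200 → 2500 → 2000 → 1600 → 1250 → 1000 → 800 → 640 → 500 → 400 → 320 → 250 — 3 2/3 stops dropped (darker).
Net so far: 3 1/3 stops darker. Shutter speed: 1/200 → 1/160 → 1/125 → 1/100 → 1/80 → 1/60 → 1/50 → 1/40 → 1/30 → 1/25 → 1/20.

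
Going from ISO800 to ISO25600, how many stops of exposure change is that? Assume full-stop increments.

5 stops

800 → 1600 → 3200 → 6400 → 12800 → 25600 — count the steps: 5 stops.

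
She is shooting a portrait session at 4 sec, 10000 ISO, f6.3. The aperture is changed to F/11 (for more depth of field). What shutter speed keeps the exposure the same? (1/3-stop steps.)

Aperture: f/6.3 → f/7.1 → f/8 → f/9 → f/10 → f/11 — 1 2/3 stops narrower (darker).
Need 1 2/3 stops brighter from the shutter speed: 4 → 5 → 6 → 8 → 10 → 13.

13 s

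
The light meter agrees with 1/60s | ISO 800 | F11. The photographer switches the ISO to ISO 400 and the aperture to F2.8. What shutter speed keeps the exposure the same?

ISO: 800 → 400 — 1 stop lower (darker).
Aperture: f/11 → f/8 → f/5.6 → f/4 → f/2.8 — 4 stops wider (brighter).
Net change so far: 3 stops brighter. Offset with the shutter speed: 1/60 → 1/125 → 1/250 → 1/500.

1/500s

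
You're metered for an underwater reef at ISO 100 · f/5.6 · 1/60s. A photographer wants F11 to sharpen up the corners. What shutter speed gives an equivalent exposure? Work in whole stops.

1/15s

Aperture: f/5.6 → f/8 → f/11 — 2 stops smaller aperture (darker).
Need 2 stops brighter from the shutter speed: 1/60 → 1/30 → 1/15.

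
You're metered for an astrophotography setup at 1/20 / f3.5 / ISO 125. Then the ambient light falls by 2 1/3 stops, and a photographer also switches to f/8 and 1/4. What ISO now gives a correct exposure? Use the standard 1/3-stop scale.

ISO 640

Scene light: 2 1/3 stops darker.
Aperture: f/3.5 → f/4 → f/4.5 → f/5 → f/5.6 → f/6.3 → f/7.1 → f/8 — 2 1/3 stops narrower (darker).
Shutter speed: 1/20 → 1/15 → 1/13 → 1/10 → 1/8 → 1/6 → 1/5 → 1/4 — 2 1/3 stops longer (brighter).
Net so far: 2 1/3 stops darker. ISO: 125 → 160 → 200 → 250 → 320 → 400 → 500 → 640.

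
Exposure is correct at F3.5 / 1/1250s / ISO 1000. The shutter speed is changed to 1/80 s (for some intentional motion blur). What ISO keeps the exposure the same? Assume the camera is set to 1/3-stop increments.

Shutter speed: 1/1250 → 1/1000 → 1/800 → 1/640 → 1/500 → 1/400 → 1/320 → 1/250 → 1/200 → 1/160 → 1/125 → 1/100 → 1/80 — 4 stops longer (brighter).
Need 4 stops darker from the ISO: 1000 → 800 → 640 → 500 → 400 → 320 → 250 → 200 → 160 → 125 → 100 → 80 → 64.

ISO 64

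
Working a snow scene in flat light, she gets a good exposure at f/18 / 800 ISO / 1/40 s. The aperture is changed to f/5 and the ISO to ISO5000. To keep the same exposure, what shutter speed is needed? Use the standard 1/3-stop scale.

Aperture: f/18 → f/16 → f/14 → f/13 → f/11 → f/10 → f/9 → f/8 → f/7.1 → f/6.3 → f/5.6 → f/5 — 3 2/3 stops wider (brighter).
ISO: 800 → 1000 → 1250 → 1600 → 2000 → 2500 → 3200 → 4000 → 5000 — 2 2/3 stops raised (brighter).
Net change so far: 6 1/3 stops brighter. Offset with the shutter speed: 1/40 → 1/50 → 1/60 → 1/80 → 1/100 → 1/125 → 1/160 → 1/200 → 1/250 → 1/320 → 1/400 → 1/500 → 1/640 → 1/800 → 1/1000 → 1/1250 → 1/1600 → 1/2000 → 1/2500 → 1/3200.

1/3200s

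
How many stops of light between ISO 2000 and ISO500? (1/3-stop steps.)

2 stops

2000 → 1600 → 1250 → 1000 → 800 → 640 → 500 — count the steps: 6 third-stops = 2 stops.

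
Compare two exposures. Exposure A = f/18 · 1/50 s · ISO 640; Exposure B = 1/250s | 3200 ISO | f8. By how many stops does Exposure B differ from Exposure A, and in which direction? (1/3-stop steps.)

Aperture: f/18 → f/16 → f/14 → f/13 → f/11 → f/10 → f/9 → f/8 — 2 1/3 stops opened up (brighter).
Shutter speed: 1/50 → 1/60 → 1/80 → 1/100 → 1/125 → 1/160 → 1/200 → 1/250 — 2 1/3 stops shorter (darker).
ISO: 640 → 800 → 1000 → 1250 → 1600 → 2000 → 2500 → 3200 — 2 1/3 stops raised (brighter).
Net: +2 1/3 −2 1/3 +2 1/3 = +2 1/3 stops.

2 1/3 stops brighter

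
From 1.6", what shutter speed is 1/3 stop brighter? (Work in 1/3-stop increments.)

Shutter speed: 1.6 → 2 — 1/3 stop slower (brighter).

2 s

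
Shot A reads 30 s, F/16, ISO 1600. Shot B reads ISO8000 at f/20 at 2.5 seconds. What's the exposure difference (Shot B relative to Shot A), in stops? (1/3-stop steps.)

2 stops darker

Aperture: f/16 → f/18 → f/20 — 2/3 stop narrower (darker).
Shutter speed: 30 → 25 → 20 → 15 → 13 → 10 → 8 → 6 → 5 → 4 → 3.2 → 2.5 — 3 2/3 stops faster (darker).
ISO: 1600 → 2000 → 2500 → 3200 → 4000 → 5000 → 6400 → 8000 — 2 1/3 stops higher (brighter).
Net: −2/3 −3 2/3 +2 1/3 = −2 stops.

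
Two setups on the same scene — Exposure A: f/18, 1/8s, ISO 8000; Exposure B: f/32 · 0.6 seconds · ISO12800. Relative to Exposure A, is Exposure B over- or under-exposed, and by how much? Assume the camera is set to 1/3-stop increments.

1 1/3 stops brighter

Aperture: f/18 → f/20 → f/22 → f/25 → f/29 → f/32 — 1 2/3 stops stopped down (darker).
Shutter speed: 1/8 → 1/6 → 1/5 → 1/4 → 0.3 → 0.4 → 0.5 → 0.6 — 2 1/3 stops longer (brighter).
ISO: 8000 → 10000 → 12800 — 2/3 stop raised (brighter).
Net: −1 2/3 +2 1/3 +2/3 = +1 1/3 stops.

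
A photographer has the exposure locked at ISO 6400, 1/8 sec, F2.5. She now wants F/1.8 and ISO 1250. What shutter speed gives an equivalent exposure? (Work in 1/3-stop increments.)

Aperture: f/2.5 → f/2.2 → f/2 → f/1.8 — 1 stop larger aperture (brighter).
ISO: 6400 → 5000 → 4000 → 3200 → 2500 → 2000 → 1600 → 1250 — 2 1/3 stops lower (darker).
Net change so far: 1 1/3 stops darker. Offset with the shutter speed: 1/8 → 1/6 → 1/5 → 1/4 → 0.3.

0.3 s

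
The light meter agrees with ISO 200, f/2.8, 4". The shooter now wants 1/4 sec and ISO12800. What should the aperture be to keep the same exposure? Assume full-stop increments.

f/5.6

Shutter speed: 4 → 2 → 1 → 1/2 → 1/4 — 4 stops shorter (darker).
ISO: 200 → 400 → 800 → 1600 → 3200 → 6400 → 12800 — 6 stops raised (brighter).
Net change so far: 2 stops brighter. Offset with the aperture: f/2.8 → f/4 → f/5.6.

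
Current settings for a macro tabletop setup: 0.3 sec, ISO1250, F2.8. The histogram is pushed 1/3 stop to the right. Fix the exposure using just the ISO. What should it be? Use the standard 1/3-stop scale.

ISO 1000

Overexposed by 1/3 stop → need 1/3 stop darker.
ISO: 1250 → 1000.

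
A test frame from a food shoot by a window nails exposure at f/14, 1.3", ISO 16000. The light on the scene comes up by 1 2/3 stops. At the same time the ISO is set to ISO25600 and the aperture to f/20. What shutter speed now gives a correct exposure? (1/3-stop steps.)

0.5 s

Scene light: 1 2/3 stops brighter.
ISO: 16000 → 20000 → 25600 — 2/3 stop higher (brighter).
Aperture: f/14 → f/16 → f/18 → f/20 — 1 stop smaller aperture (darker).
Net so far: 1 1/3 stops brighter. Shutter speed: 1.3 → 1 → 0.8 → 0.6 → 0.5.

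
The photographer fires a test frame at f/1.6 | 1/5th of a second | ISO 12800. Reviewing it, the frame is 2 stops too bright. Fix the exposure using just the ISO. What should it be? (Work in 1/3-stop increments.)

ISO 3200

Overexposed by 2 stops → need 2 stops darker.
ISO: 12800 → 10000 → 8000 → 6400 → 5000 → 4000 → 3200.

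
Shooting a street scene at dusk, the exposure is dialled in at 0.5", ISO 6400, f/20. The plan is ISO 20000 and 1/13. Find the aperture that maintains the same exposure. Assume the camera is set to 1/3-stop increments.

f/14

ISO: 6400 → 8000 → 10000 → 12800 → 16000 → 20000 — 1 2/3 stops higher (brighter).
Shutter speed: 0.5 → 0.4 → 0.3 → 1/4 → 1/5 → 1/6 → 1/8 → 1/10 → 1/13 — 2 2/3 stops shorter (darker).
Net change so far: 1 stop darker. Offset with the aperture: f/20 → f/18 → f/16 → f/14.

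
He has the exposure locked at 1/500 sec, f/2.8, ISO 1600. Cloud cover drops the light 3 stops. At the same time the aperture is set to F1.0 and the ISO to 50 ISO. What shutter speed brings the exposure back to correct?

1/15s

Scene light: 3 stops darker.
Aperture: f/2.8 → f/2 → f/1.4 → f/1.0 — 3 stops opened up (brighter).
ISO: 1600 → 800 → 400 → 200 → 100 → 50 — 5 stops dropped (darker).
Net so far: 5 stops darker. Shutter speed: 1/500 → 1/250 → 1/125 → 1/60 → 1/30 → 1/15.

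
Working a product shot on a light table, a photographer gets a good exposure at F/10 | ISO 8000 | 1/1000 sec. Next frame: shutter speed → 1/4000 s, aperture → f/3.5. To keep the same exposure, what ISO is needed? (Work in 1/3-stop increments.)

ISO 4000

Shutter speed: 1/1000 → 1/1250 → 1/1600 → 1/2000 → 1/2500 → 1/3200 → 1/4000 — 2 stops shorter (darker).
Aperture: f/10 → f/9 → f/8 → f/7.1 → f/6.3 → f/5.6 → f/5 → f/4.5 → f/4 → f/3.5 — 3 stops wider (brighter).
Net change so far: 1 stop brighter. Offset with the ISO: 8000 → 6400 → 5000 → 4000.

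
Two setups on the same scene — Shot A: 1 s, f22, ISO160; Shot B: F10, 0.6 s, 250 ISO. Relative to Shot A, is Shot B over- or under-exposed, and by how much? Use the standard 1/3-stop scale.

Aperture: f/22 → f/20 → f/18 → f/16 → f/14 → f/13 → f/11 → f/10 — 2 1/3 stops opened up (brighter).
Shutter speed: 1 → 0.8 → 0.6 — 2/3 stop faster (darker).
ISO: 160 → 200 → 250 — 2/3 stop higher (brighter).
Net: +2 1/3 −2/3 +2/3 = +2 1/3 stops.

2 1/3 stops brighter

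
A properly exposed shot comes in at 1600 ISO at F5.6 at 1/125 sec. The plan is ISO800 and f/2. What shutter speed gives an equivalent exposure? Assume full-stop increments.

ISO: 1600 → 800 — 1 stop lower (darker).
Aperture: f/5.6 → f/4 → f/2.8 → f/2 — 3 stops wider (brighter).
Net change so far: 2 stops brighter. Offset with the shutter speed: 1/125 → 1/250 → 1/500.

1/500s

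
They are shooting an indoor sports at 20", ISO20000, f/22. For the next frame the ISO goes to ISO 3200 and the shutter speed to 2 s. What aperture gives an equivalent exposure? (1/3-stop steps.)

ISO: 20000 → 16000 → 12800 → 10000 → 8000 → 6400 → 5000 → 4000 → 3200 — 2 2/3 stops dropped (darker).
Shutter speed: 20 → 15 → 13 → 10 → 8 → 6 → 5 → 4 → 3.2 → 2.5 → 2 — 3 1/3 stops shorter (darker).
Net change so far: 6 stops darker. Offset with the aperture: f/22 → f/20 → f/18 → f/16 → f/14 → f/13 → f/11 → f/10 → f/9 → f/8 → f/7.1 → f/6.3 → f/5.6 → f/5 → f/4.5 → f/4 → f/3.5 → f/3.2 → f/2.8.

f/2.8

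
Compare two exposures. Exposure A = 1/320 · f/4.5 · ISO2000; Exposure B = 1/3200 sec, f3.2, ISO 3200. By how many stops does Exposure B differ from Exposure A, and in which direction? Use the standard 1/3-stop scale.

1 2/3 stops darker

Aperture: f/4.5 → f/4 → f/3.5 → f/3.2 — 1 stop wider (brighter).
Shutter speed: 1/320 → 1/400 → 1/500 → 1/640 → 1/800 → 1/1000 → 1/1250 → 1/1600 → 1/2000 → 1/2500 → 1/3200 — 3 1/3 stops faster (darker).
ISO: 2000 → 2500 → 3200 — 2/3 stop higher (brighter).
Net: +1 −3 1/3 +2/3 = −1 2/3 stops.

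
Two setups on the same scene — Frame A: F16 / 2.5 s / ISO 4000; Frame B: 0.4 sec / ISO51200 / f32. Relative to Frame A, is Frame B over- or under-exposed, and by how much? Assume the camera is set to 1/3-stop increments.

1 stop darker

Aperture: f/16 → f/18 → f/20 → f/22 → f/25 → f/29 → f/32 — 2 stops smaller aperture (darker).
Shutter speed: 2.5 → 2 → 1.6 → 1.3 → 1 → 0.8 → 0.6 → 0.5 → 0.4 — 2 2/3 stops shorter (darker).
ISO: 4000 → 5000 → 6400 → 8000 → 10000 → 12800 → 16000 → 20000 → 25600 → 32000 → 40000 → 51200 — 3 2/3 stops higher (brighter).
Net: −2 −2 2/3 +3 2/3 = −1 stop.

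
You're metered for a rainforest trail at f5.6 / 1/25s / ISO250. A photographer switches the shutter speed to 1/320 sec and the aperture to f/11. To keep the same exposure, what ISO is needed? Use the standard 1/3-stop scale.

Shutter speed: 1/25 → 1/30 → 1/40 → 1/50 → 1/60 → 1/80 → 1/100 → 1/125 → 1/160 → 1/200 → 1/250 → 1/320 — 3 2/3 stops shorter (darker).
Aperture: f/5.6 → f/6.3 → f/7.1 → f/8 → f/9 → f/10 → f/11 — 2 stops narrower (darker).
Net change so far: 5 2/3 stops darker. Offset with the ISO: 250 → 320 → 400 → 500 → 640 → 800 → 1000 → 1250 → 1600 → 2000 → 2500 → 3200 → 4000 → 5000 → 6400 → 8000 → 10000 → 12800.

ISO 12800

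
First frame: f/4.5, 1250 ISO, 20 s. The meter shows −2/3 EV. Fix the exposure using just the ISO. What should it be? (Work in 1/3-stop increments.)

Underexposed by 2/3 stop → need 2/3 stop brighter.
ISO: 1250 → 1600 → 2000.

ISO 2000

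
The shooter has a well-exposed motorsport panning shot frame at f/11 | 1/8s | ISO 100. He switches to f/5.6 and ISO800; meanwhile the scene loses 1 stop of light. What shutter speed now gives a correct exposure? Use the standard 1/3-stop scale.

Scene light: 1 stop darker.
Aperture: f/11 → f/10 → f/9 → f/8 → f/7.1 → f/6.3 → f/5.6 — 2 stops wider (brighter).
ISO: 100 → 125 → 160 → 200 → 250 → 320 → 400 → 500 → 640 → 800 — 3 stops raised (brighter).
Net so far: 4 stops brighter. Shutter speed: 1/8 → 1/10 → 1/13 → 1/15 → 1/20 → 1/25 → 1/30 → 1/40 → 1/50 → 1/60 → 1/80 → 1/100 → 1/125.

1/125s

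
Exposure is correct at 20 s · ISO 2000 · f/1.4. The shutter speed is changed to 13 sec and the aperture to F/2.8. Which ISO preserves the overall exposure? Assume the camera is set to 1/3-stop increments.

Shutter speed: 20 → 15 → 13 — 2/3 stop shorter (darker).
Aperture: f/1.4 → f/1.6 → f/1.8 → f/2 → f/2.2 → f/2.5 → f/2.8 — 2 stops stopped down (darker).
Net change so far: 2 2/3 stops darker. Offset with the ISO: 2000 → 2500 → 3200 → 4000 → 5000 → 6400 → 8000 → 10000 → 12800.

ISO 12800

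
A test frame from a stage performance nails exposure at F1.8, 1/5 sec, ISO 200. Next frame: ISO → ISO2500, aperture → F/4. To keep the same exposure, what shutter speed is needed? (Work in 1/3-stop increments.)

ISO: 200 → 250 → 320 → 400 → 500 → 640 → 800 → 1000 → 1250 → 1600 → 2000 → 2500 — 3 2/3 stops higher (brighter).
Aperture: f/1.8 → f/2 → f/2.2 → f/2.5 → f/2.8 → f/3.2 → f/3.5 → f/4 — 2 1/3 stops stopped down (darker).
Net change so far: 1 1/3 stops brighter. Offset with the shutter speed: 1/5 → 1/6 → 1/8 → 1/10 → 1/13.

1/13s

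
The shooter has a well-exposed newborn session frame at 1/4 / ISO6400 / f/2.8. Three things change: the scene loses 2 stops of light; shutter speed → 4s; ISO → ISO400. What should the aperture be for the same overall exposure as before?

f/1.4

Scene light: 2 stops darker.
Shutter speed: 1/4 → 1/2 → 1 → 2 → 4 — 4 stops longer (brighter).
ISO: 6400 → 3200 → 1600 → 800 → 400 — 4 stops lower (darker).
Net so far: 2 stops darker. Aperture: f/2.8 → f/2 → f/1.4.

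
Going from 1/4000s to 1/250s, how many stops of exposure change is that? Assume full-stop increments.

1/4000 → 1/2000 → 1/1000 → 1/500 → 1/250 — count the steps: 4 stops.

4 stops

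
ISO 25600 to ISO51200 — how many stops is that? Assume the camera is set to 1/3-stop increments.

1 stop

25600 → 32000 → 40000 → 51200 — count the steps: 3 third-stops = 1 stop.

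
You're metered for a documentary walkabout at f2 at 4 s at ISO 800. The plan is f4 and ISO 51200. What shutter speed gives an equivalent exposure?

1/4s

Aperture: f/2 → f/2.8 → f/4 — 2 stops stopped down (darker).
ISO: 800 → 1600 → 3200 → 6400 → 12800 → 25600 → 51200 — 6 stops raised (brighter).
Net change so far: 4 stops brighter. Offset with the shutter speed: 4 → 2 → 1 → 1/2 → 1/4.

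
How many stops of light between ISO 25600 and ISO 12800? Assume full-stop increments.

25600 → 12800 — count the steps: 1 stop.

1 stop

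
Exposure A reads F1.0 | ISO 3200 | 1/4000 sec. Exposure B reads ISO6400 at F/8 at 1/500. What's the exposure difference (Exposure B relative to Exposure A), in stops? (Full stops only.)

Aperture: f/1.0 → f/1.4 → f/2 → f/2.8 → f/4 → f/5.6 → f/8 — 6 stops narrower (darker).
Shutter speed: 1/4000 → 1/2000 → 1/1000 → 1/500 — 3 stops slower (brighter).
ISO: 3200 → 6400 — 1 stop higher (brighter).
Net: −6 +3 +1 = −2 stops.

2 stops darker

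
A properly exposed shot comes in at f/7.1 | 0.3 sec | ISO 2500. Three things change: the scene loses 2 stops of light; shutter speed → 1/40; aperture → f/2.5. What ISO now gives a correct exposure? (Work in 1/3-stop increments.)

Scene light: 2 stops darker.
Shutter speed: 0.3 → 1/4 → 1/5 → 1/6 → 1/8 → 1/10 → 1/13 → 1/15 → 1/20 → 1/25 → 1/30 → 1/40 — 3 2/3 stops faster (darker).
Aperture: f/7.1 → f/6.3 → f/5.6 → f/5 → f/4.5 → f/4 → f/3.5 → f/3.2 → f/2.8 → f/2.5 — 3 stops opened up (brighter).
Net so far: 2 2/3 stops darker. ISO: 2500 → 3200 → 4000 → 5000 → 6400 → 8000 → 10000 → 12800 → 16000.

ISO 16000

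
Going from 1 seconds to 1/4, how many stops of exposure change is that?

2 stops

1 → 1/2 → 1/4 — count the steps: 2 stops.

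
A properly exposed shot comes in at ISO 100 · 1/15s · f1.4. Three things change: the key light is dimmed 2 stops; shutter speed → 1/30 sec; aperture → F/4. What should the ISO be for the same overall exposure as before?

Scene light: 2 stops darker.
Shutter speed: 1/15 → 1/30 — 1 stop shorter (darker).
Aperture: f/1.4 → f/2 → f/2.8 → f/4 — 3 stops smaller aperture (darker).
Net so far: 6 stops darker. ISO: 100 → 200 → 400 → 800 → 1600 → 3200 → 6400.

ISO 6400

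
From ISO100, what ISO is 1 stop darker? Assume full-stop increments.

ISO 50

ISO: 100 → 50 — 1 stop dropped (darker).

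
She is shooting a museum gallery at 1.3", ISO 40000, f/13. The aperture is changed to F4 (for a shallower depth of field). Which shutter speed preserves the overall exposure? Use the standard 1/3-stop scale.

1/8s

Aperture: f/13 → f/11 → f/10 → f/9 → f/8 → f/7.1 → f/6.3 → f/5.6 → f/5 → f/4.5 → f/4 — 3 1/3 stops opened up (brighter).
Need 3 1/3 stops darker from the shutter speed: 1.3 → 1 → 0.8 → 0.6 → 0.5 → 0.4 → 0.3 → 1/4 → 1/5 → 1/6 → 1/8.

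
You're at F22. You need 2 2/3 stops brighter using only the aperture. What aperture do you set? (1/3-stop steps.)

Aperture: f/22 → f/20 → f/18 → f/16 → f/14 → f/13 → f/11 → f/10 → f/9 — 2 2/3 stops opened up (brighter).

f/9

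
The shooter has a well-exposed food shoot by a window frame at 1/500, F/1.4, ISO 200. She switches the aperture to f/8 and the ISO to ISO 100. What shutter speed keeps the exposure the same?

1/8s

Aperture: f/1.4 → f/2 → f/2.8 → f/4 → f/5.6 → f/8 — 5 stops stopped down (darker).
ISO: 200 → 100 — 1 stop dropped (darker).
Net change so far: 6 stops darker. Offset with the shutter speed: 1/500 → 1/250 → 1/125 → 1/60 → 1/30 → 1/15 → 1/8.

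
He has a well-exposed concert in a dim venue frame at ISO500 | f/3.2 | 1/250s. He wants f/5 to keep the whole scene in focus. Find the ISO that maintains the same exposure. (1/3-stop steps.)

ISO 1250

Aperture: f/3.2 → f/3.5 → f/4 → f/4.5 → f/5 — 1 1/3 stops stopped down (darker).
Need 1 1/3 stops brighter from the ISO: 500 → 640 → 800 → 1000 → 1250.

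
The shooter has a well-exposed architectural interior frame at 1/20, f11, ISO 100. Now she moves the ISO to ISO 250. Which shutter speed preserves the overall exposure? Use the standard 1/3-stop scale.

1/50s

ISO: 100 → 125 → 160 → 200 → 250 — 1 1/3 stops higher (brighter).
Need 1 1/3 stops darker from the shutter speed: 1/20 → 1/25 → 1/30 → 1/40 → 1/50.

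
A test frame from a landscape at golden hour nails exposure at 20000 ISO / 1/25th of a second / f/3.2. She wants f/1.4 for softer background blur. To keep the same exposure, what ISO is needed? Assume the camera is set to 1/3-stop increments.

Aperture: f/3.2 → f/2.8 → f/2.5 → f/2.2 → f/2 → f/1.8 → f/1.6 → f/1.4 — 2 1/3 stops larger aperture (brighter).
Need 2 1/3 stops darker from the ISO: 20000 → 16000 → 12800 → 10000 → 8000 → 6400 → 5000 → 4000.

ISO 4000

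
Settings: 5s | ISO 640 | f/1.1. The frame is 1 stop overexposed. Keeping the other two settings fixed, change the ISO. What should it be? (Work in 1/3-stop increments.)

ISO 320

Overexposed by 1 stop → need 1 stop darker.
ISO: 640 → 500 → 400 → 320.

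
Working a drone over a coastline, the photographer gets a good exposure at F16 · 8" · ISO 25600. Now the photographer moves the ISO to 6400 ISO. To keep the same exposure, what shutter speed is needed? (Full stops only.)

30 s

ISO: 25600 → 12800 → 6400 — 2 stops lower (darker).
Need 2 stops brighter from the shutter speed: 8 → 15 → 30.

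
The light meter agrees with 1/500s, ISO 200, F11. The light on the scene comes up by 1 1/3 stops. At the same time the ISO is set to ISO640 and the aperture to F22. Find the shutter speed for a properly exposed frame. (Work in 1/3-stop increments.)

Scene light: 1 1/3 stops brighter.
ISO: 200 → 250 → 320 → 400 → 500 → 640 — 1 2/3 stops raised (brighter).
Aperture: f/11 → f/13 → f/14 → f/16 → f/18 → f/20 → f/22 — 2 stops stopped down (darker).
Net so far: 1 stop brighter. Shutter speed: 1/500 → 1/640 → 1/800 → 1/1000.

1/1000s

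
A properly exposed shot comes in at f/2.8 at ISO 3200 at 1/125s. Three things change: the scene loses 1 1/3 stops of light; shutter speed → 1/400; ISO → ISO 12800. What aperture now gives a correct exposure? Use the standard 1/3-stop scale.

f/2

Scene light: 1 1/3 stops darker.
Shutter speed: 1/125 → 1/160 → 1/200 → 1/250 → 1/320 → 1/400 — 1 2/3 stops shorter (darker).
ISO: 3200 → 4000 → 5000 → 6400 → 8000 → 10000 → 12800 — 2 stops raised (brighter).
Net so far: 1 stop darker. Aperture: f/2.8 → f/2.5 → f/2.2 → f/2.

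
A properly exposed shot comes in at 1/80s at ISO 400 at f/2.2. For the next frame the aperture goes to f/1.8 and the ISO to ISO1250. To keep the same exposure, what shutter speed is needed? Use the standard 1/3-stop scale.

1/400s

Aperture: f/2.2 → f/2 → f/1.8 — 2/3 stop wider (brighter).
ISO: 400 → 500 → 640 → 800 → 1000 → 1250 — 1 2/3 stops raised (brighter).
Net change so far: 2 1/3 stops brighter. Offset with the shutter speed: 1/80 → 1/100 → 1/125 → 1/160 → 1/200 → 1/250 → 1/320 → 1/400.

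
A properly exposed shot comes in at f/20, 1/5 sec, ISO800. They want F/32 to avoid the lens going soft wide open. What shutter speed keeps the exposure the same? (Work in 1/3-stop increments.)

0.5 s

Aperture: f/20 → f/22 → f/25 → f/29 → f/32 — 1 1/3 stops stopped down (darker).
Need 1 1/3 stops brighter from the shutter speed: 1/5 → 1/4 → 0.3 → 0.4 → 0.5.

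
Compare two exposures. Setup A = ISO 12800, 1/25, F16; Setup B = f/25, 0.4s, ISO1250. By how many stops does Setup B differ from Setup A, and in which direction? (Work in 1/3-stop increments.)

Aperture: f/16 → f/18 → f/20 → f/22 → f/25 — 1 1/3 stops stopped down (darker).
Shutter speed: 1/25 → 1/20 → 1/15 → 1/13 → 1/10 → 1/8 → 1/6 → 1/5 → 1/4 → 0.3 → 0.4 — 3 1/3 stops slower (brighter).
ISO: 12800 → 10000 → 8000 → 6400 → 5000 → 4000 → 3200 → 2500 → 2000 → 1600 → 1250 — 3 1/3 stops dropped (darker).
Net: −1 1/3 +3 1/3 −3 1/3 = −1 1/3 stops.

1 1/3 stops darker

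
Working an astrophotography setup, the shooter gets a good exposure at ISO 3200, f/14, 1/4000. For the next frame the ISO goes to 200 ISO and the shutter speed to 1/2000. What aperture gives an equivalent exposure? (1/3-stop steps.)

ISO: 3200 → 2500 → 2000 → 1600 → 1250 → 1000 → 800 → 640 → 500 → 400 → 320 → 250 → 200 — 4 stops lower (darker).
Shutter speed: 1/4000 → 1/3200 → 1/2500 → 1/2000 — 1 stop slower (brighter).
Net change so far: 3 stops darker. Offset with the aperture: f/14 → f/13 → f/11 → f/10 → f/9 → f/8 → f/7.1 → f/6.3 → f/5.6 → f/5.

f/5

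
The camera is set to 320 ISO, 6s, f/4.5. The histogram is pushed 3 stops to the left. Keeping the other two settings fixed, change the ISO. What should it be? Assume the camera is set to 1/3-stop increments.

Underexposed by 3 stops → need 3 stops brighter.
ISO: 320 → 400 → 500 → 640 → 800 → 1000 → 1250 → 1600 → 2000 → 2500.

ISO 2500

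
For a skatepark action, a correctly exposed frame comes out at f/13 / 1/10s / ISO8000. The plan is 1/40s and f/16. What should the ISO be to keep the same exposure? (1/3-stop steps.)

Shutter speed: 1/10 → 1/13 → 1/15 → 1/20 → 1/25 → 1/30 → 1/40 — 2 stops faster (darker).
Aperture: f/13 → f/14 → f/16 — 2/3 stop narrower (darker).
Net change so far: 2 2/3 stops darker. Offset with the ISO: 8000 → 10000 → 12800 → 16000 → 20000 → 25600 → 32000 → 40000 → 51200.

ISO 51200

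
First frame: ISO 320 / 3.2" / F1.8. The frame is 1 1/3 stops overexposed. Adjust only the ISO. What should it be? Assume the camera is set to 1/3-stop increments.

ISO 125

Overexposed by 1 1/3 stops → need 1 1/3 stops darker.
ISO: 320 → 250 → 200 → 160 → 125.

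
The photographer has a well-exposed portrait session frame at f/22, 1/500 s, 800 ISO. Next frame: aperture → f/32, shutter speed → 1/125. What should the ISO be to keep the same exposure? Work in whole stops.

Aperture: f/22 → f/32 — 1 stop stopped down (darker).
Shutter speed: 1/500 → 1/250 → 1/125 — 2 stops longer (brighter).
Net change so far: 1 stop brighter. Offset with the ISO: 800 → 400.

ISO 400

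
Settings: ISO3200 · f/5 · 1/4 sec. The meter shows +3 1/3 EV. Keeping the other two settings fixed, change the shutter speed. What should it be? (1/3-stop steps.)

Overexposed by 3 1/3 stops → need 3 1/3 stops darker.
Shutter speed: 1/4 → 1/5 → 1/6 → 1/8 → 1/10 → 1/13 → 1/15 → 1/20 → 1/25 → 1/30 → 1/40.

1/40s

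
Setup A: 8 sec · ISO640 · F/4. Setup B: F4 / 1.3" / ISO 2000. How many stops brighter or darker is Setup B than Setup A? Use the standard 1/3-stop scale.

1 stop darker

Aperture: unchanged.
Shutter speed: 8 → 6 → 5 → 4 → 3.2 → 2.5 → 2 → 1.6 → 1.3 — 2 2/3 stops faster (darker).
ISO: 640 → 800 → 1000 → 1250 → 1600 → 2000 — 1 2/3 stops raised (brighter).
Net: −2 2/3 +1 2/3 = −1 stop.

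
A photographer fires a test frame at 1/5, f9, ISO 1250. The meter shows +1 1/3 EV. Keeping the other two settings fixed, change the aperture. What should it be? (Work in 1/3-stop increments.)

f/14

Overexposed by 1 1/3 stops → need 1 1/3 stops darker.
Aperture: f/9 → f/10 → f/11 → f/13 → f/14.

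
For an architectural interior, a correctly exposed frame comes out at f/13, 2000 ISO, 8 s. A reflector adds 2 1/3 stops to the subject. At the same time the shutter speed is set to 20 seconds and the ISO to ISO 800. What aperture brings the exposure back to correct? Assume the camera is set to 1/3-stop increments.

Scene light: 2 1/3 stops brighter.
Shutter speed: 8 → 10 → 13 → 15 → 20 — 1 1/3 stops longer (brighter).
ISO: 2000 → 1600 → 1250 → 1000 → 800 — 1 1/3 stops dropped (darker).
Net so far: 2 1/3 stops brighter. Aperture: f/13 → f/14 → f/16 → f/18 → f/20 → f/22 → f/25 → f/29.

f/29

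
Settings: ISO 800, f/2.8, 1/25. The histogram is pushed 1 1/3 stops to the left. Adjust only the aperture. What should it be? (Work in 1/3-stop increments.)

Underexposed by 1 1/3 stops → need 1 1/3 stops brighter.
Aperture: f/2.8 → f/2.5 → f/2.2 → f/2 → f/1.8.

f/1.8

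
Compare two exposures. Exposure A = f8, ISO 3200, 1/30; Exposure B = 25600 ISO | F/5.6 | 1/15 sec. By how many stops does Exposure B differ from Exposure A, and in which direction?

Aperture: f/8 → f/5.6 — 1 stop wider (brighter).
Shutter speed: 1/30 → 1/15 — 1 stop longer (brighter).
ISO: 3200 → 6400 → 12800 → 25600 — 3 stops raised (brighter).
Net: +1 +1 +3 = +5 stops.

5 stops brighter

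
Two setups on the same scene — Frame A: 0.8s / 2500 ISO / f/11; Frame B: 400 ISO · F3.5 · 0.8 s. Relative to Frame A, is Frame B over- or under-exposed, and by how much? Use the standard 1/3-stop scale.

Aperture: f/11 → f/10 → f/9 → f/8 → f/7.1 → f/6.3 → f/5.6 → f/5 → f/4.5 → f/4 → f/3.5 — 3 1/3 stops larger aperture (brighter).
Shutter speed: unchanged.
ISO: 2500 → 2000 → 1600 → 1250 → 1000 → 800 → 640 → 500 → 400 — 2 2/3 stops lower (darker).
Net: +3 1/3 −2 2/3 = +2/3 stops.

2/3 stop brighter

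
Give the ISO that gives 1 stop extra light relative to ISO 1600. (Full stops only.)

ISO: 1600 → 3200 — 1 stop higher (brighter).

ISO 3200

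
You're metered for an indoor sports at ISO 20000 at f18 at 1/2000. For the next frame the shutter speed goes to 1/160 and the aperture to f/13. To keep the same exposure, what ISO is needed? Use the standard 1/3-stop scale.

Shutter speed: 1/2000 → 1/1600 → 1/1250 → 1/1000 → 1/800 → 1/640 → 1/500 → 1/400 → 1/320 → 1/250 → 1/200 → 1/160 — 3 2/3 stops slower (brighter).
Aperture: f/18 → f/16 → f/14 → f/13 — 1 stop larger aperture (brighter).
Net change so far: 4 2/3 stops brighter. Offset with the ISO: 20000 → 16000 → 12800 → 10000 → 8000 → 6400 → 5000 → 4000 → 3200 → 2500 → 2000 → 1600 → 1250 → 1000 → 800.

ISO 800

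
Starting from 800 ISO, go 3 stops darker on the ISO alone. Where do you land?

ISO: 800 → 400 → 200 → 100 — 3 stops lower (darker).

ISO 100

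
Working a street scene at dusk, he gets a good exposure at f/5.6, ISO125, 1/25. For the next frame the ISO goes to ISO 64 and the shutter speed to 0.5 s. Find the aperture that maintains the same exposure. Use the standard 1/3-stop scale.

ISO: 125 → 100 → 80 → 64 — 1 stop lower (darker).
Shutter speed: 1/25 → 1/20 → 1/15 → 1/13 → 1/10 → 1/8 → 1/6 → 1/5 → 1/4 → 0.3 → 0.4 → 0.5 — 3 2/3 stops slower (brighter).
Net change so far: 2 2/3 stops brighter. Offset with the aperture: f/5.6 → f/6.3 → f/7.1 → f/8 → f/9 → f/10 → f/11 → f/13 → f/14.

f/14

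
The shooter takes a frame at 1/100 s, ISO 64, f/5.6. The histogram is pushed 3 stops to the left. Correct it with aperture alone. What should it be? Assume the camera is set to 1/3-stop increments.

f/2

Underexposed by 3 stops → need 3 stops brighter.
Aperture: f/5.6 → f/5 → f/4.5 → f/4 → f/3.5 → f/3.2 → f/2.8 → f/2.5 → f/2.2 → f/2.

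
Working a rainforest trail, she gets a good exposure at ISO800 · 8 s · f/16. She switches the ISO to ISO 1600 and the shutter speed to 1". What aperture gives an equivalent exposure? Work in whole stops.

f/8

ISO: 800 → 1600 — 1 stop higher (brighter).
Shutter speed: 8 → 4 → 2 → 1 — 3 stops faster (darker).
Net change so far: 2 stops darker. Offset with the aperture: f/16 → f/11 → f/8.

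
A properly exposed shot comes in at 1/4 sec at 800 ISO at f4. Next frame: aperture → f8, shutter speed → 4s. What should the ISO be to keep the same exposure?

ISO 200

Aperture: f/4 → f/5.6 → f/8 — 2 stops narrower (darker).
Shutter speed: 1/4 → 1/2 → 1 → 2 → 4 — 4 stops longer (brighter).
Net change so far: 2 stops brighter. Offset with the ISO: 800 → 400 → 200.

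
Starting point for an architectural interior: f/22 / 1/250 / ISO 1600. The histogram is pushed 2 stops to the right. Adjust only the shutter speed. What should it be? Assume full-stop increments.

1/1000s

Overexposed by 2 stops → need 2 stops darker.
Shutter speed: 1/250 → 1/500 → 1/1000.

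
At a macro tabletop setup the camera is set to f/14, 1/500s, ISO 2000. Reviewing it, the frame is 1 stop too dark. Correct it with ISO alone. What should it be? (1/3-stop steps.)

ISO 4000

Underexposed by 1 stop → need 1 stop brighter.
ISO: 2000 → 2500 → 3200 → 4000.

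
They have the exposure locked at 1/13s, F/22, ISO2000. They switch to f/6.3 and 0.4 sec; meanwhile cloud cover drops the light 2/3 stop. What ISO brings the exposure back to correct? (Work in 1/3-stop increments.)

ISO 50

Scene light: 2/3 stop darker.
Aperture: f/22 → f/20 → f/18 → f/16 → f/14 → f/13 → f/11 → f/10 → f/9 → f/8 → f/7.1 → f/6.3 — 3 2/3 stops larger aperture (brighter).
Shutter speed: 1/13 → 1/10 → 1/8 → 1/6 → 1/5 → 1/4 → 0.3 → 0.4 — 2 1/3 stops slower (brighter).
Net so far: 5 1/3 stops brighter. ISO: 2000 → 1600 → 1250 → 1000 → 800 → 640 → 500 → 400 → 320 → 250 → 200 → 160 → 125 → 100 → 80 → 64 → 50.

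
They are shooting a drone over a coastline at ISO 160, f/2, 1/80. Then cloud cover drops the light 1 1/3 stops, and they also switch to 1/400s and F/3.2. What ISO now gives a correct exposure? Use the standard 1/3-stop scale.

ISO 5000

Scene light: 1 1/3 stops darker.
Shutter speed: 1/80 → 1/100 → 1/125 → 1/160 → 1/200 → 1/250 → 1/320 → 1/400 — 2 1/3 stops faster (darker).
Aperture: f/2 → f/2.2 → f/2.5 → f/2.8 → f/3.2 — 1 1/3 stops smaller aperture (darker).
Net so far: 5 stops darker. ISO: 160 → 200 → 250 → 320 → 400 → 500 → 640 → 800 → 1000 → 1250 → 1600 → 2000 → 2500 → 3200 → 4000 → 5000.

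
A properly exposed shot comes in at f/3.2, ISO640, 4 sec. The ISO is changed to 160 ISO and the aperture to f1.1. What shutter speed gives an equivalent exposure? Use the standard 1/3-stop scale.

2 s

ISO: 640 → 500 → 400 → 320 → 250 → 200 → 160 — 2 stops dropped (darker).
Aperture: f/3.2 → f/2.8 → f/2.5 → f/2.2 → f/2 → f/1.8 → f/1.6 → f/1.4 → f/1.2 → f/1.1 — 3 stops opened up (brighter).
Net change so far: 1 stop brighter. Offset with the shutter speed: 4 → 3.2 → 2.5 → 2.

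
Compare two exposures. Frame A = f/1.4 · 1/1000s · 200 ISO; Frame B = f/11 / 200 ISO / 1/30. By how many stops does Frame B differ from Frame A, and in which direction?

Aperture: f/1.4 → f/2 → f/2.8 → f/4 → f/5.6 → f/8 → f/11 — 6 stops narrower (darker).
Shutter speed: 1/1000 → 1/500 → 1/250 → 1/125 → 1/60 → 1/30 — 5 stops longer (brighter).
ISO: unchanged.
Net: −6 +5 = −1 stop.

1 stop darker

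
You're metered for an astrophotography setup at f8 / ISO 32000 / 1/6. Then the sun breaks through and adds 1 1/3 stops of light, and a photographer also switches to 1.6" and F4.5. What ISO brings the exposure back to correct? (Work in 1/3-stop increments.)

Scene light: 1 1/3 stops brighter.
Shutter speed: 1/6 → 1/5 → 1/4 → 0.3 → 0.4 → 0.5 → 0.6 → 0.8 → 1 → 1.3 → 1.6 — 3 1/3 stops slower (brighter).
Aperture: f/8 → f/7.1 → f/6.3 → f/5.6 → f/5 → f/4.5 — 1 2/3 stops opened up (brighter).
Net so far: 6 1/3 stops brighter. ISO: 32000 → 25600 → 20000 → 16000 → 12800 → 10000 → 8000 → 6400 → 5000 → 4000 → 3200 → 2500 → 2000 → 1600 → 1250 → 1000 → 800 → 640 → 500 → 400.

ISO 400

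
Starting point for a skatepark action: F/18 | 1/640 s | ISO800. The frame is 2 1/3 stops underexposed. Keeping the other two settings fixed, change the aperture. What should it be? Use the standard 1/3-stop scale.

f/8

Underexposed by 2 1/3 stops → need 2 1/3 stops brighter.
Aperture: f/18 → f/16 → f/14 → f/13 → f/11 → f/10 → f/9 → f/8.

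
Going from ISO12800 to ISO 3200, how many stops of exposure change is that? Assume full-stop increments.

12800 → 6400 → 3200 — count the steps: 2 stops.

2 stops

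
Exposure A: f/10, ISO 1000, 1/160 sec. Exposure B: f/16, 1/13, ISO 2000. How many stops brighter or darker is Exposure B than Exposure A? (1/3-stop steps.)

3 1/3 stops brighter

Aperture: f/10 → f/11 → f/13 → f/14 → f/16 — 1 1/3 stops narrower (darker).
Shutter speed: 1/160 → 1/125 → 1/100 → 1/80 → 1/60 → 1/50 → 1/40 → 1/30 → 1/25 → 1/20 → 1/15 → 1/13 — 3 2/3 stops longer (brighter).
ISO: 1000 → 1250 → 1600 → 2000 — 1 stop raised (brighter).
Net: −1 1/3 +3 2/3 +1 = +3 1/3 stops.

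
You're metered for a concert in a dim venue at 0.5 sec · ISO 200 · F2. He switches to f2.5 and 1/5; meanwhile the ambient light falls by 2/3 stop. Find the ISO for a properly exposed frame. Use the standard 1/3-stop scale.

Scene light: 2/3 stop darker.
Aperture: f/2 → f/2.2 → f/2.5 — 2/3 stop narrower (darker).
Shutter speed: 0.5 → 0.4 → 0.3 → 1/4 → 1/5 — 1 1/3 stops faster (darker).
Net so far: 2 2/3 stops darker. ISO: 200 → 250 → 320 → 400 → 500 → 640 → 800 → 1000 → 1250.

ISO 1250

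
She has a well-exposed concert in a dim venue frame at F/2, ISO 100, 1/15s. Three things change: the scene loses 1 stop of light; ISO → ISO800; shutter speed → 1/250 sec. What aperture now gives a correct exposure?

f/1.0

Scene light: 1 stop darker.
ISO: 100 → 200 → 400 → 800 — 3 stops raised (brighter).
Shutter speed: 1/15 → 1/30 → 1/60 → 1/125 → 1/250 — 4 stops shorter (darker).
Net so far: 2 stops darker. Aperture: f/2 → f/1.4 → f/1.0.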